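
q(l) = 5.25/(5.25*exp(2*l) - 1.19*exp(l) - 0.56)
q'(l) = 5.25*(-10.5*exp(2*l) + 1.19*exp(l))/(5.25*exp(2*l) - 1.19*exp(l) - 0.56)^2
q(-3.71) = -8.96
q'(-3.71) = 0.35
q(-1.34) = -10.26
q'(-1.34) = -8.19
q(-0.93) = -24.74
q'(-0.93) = -135.79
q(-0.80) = -151.10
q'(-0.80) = -6893.95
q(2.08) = 0.02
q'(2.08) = -0.03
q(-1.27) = -10.93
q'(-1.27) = -11.25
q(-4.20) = -9.10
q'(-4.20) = 0.24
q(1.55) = 0.05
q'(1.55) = -0.10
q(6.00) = 0.00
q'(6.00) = 0.00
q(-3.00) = -8.66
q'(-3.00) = 0.47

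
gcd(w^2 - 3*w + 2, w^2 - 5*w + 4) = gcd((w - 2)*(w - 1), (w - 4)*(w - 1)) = w - 1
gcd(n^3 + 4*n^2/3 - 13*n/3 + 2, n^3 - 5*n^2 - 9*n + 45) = n + 3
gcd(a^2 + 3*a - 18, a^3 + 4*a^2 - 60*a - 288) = a + 6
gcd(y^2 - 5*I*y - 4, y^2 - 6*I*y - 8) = y - 4*I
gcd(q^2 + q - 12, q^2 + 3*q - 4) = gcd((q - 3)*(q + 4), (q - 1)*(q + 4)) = q + 4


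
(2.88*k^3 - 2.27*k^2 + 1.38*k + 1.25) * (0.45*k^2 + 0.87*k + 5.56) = 1.296*k^5 + 1.4841*k^4 + 14.6589*k^3 - 10.8581*k^2 + 8.7603*k + 6.95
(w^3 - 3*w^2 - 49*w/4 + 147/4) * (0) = 0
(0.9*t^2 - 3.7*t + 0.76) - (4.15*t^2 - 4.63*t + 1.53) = -3.25*t^2 + 0.93*t - 0.77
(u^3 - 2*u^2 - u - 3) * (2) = 2*u^3 - 4*u^2 - 2*u - 6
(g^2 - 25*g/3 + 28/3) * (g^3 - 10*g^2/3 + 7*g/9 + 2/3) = g^5 - 35*g^4/3 + 341*g^3/9 - 997*g^2/27 + 46*g/27 + 56/9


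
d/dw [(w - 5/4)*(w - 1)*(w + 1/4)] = 3*w^2 - 4*w + 11/16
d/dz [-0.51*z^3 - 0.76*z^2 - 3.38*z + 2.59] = -1.53*z^2 - 1.52*z - 3.38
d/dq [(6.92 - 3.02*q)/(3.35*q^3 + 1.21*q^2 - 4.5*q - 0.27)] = (20.234*q^3 - 65.8918*q^2 - 16.7464*q + 31.9554)/(11.2225*q^6 + 8.107*q^5 - 28.6859*q^4 - 12.699*q^3 + 19.5966*q^2 + 2.43*q + 0.0729)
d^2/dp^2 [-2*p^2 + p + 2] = -4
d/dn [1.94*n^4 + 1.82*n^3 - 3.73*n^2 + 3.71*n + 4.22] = 7.76*n^3 + 5.46*n^2 - 7.46*n + 3.71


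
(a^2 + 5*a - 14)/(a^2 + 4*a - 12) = (a + 7)/(a + 6)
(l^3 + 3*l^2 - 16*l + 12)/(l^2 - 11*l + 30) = (l^3 + 3*l^2 - 16*l + 12)/(l^2 - 11*l + 30)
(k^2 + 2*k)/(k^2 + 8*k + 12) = k/(k + 6)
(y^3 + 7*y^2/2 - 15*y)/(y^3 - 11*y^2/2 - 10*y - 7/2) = y*(-2*y^2 - 7*y + 30)/(-2*y^3 + 11*y^2 + 20*y + 7)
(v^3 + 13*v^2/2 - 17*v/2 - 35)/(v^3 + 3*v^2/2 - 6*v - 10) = (v + 7)/(v + 2)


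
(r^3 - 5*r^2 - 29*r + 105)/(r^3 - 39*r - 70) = (r - 3)/(r + 2)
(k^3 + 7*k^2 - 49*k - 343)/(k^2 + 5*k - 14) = (k^2 - 49)/(k - 2)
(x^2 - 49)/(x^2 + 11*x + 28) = (x - 7)/(x + 4)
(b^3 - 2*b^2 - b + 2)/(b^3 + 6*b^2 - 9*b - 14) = (b - 1)/(b + 7)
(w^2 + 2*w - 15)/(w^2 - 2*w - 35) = (w - 3)/(w - 7)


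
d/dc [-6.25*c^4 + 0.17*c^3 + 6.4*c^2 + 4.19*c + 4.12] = -25.0*c^3 + 0.51*c^2 + 12.8*c + 4.19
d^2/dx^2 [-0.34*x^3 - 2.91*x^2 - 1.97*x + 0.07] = -2.04*x - 5.82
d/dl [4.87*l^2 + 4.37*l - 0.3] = 9.74*l + 4.37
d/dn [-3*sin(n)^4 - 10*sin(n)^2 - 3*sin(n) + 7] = (-29*sin(n) + 3*sin(3*n) - 3)*cos(n)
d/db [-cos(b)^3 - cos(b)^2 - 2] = (3*cos(b) + 2)*sin(b)*cos(b)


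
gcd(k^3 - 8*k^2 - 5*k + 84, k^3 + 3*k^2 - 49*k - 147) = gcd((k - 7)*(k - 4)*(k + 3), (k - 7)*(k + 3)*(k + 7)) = k^2 - 4*k - 21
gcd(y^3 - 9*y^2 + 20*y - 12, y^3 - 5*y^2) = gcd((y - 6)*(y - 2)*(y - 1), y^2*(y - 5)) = 1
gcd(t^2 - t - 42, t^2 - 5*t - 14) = t - 7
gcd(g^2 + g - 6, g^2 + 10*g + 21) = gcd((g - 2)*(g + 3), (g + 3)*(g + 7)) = g + 3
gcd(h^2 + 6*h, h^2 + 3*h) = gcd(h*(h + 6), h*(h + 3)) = h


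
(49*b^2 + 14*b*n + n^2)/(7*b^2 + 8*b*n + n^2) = (7*b + n)/(b + n)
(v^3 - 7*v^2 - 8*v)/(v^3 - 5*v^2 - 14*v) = (-v^2 + 7*v + 8)/(-v^2 + 5*v + 14)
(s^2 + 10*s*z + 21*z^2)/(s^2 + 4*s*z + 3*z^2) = (s + 7*z)/(s + z)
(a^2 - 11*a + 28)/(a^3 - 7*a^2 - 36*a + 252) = (a - 4)/(a^2 - 36)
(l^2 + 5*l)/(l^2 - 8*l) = (l + 5)/(l - 8)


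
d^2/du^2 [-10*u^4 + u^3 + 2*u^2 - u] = -120*u^2 + 6*u + 4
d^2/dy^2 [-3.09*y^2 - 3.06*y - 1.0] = -6.18000000000000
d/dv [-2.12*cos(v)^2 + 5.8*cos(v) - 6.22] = (4.24*cos(v) - 5.8)*sin(v)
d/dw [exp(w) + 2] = exp(w)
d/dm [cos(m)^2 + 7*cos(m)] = -(2*cos(m) + 7)*sin(m)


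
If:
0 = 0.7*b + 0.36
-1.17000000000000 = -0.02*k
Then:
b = -0.51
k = 58.50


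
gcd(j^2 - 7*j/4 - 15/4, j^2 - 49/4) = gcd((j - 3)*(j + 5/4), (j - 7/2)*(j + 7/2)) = 1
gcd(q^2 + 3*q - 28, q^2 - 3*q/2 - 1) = 1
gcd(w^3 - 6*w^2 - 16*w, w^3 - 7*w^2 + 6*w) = w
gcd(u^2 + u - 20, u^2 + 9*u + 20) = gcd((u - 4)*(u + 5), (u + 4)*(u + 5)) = u + 5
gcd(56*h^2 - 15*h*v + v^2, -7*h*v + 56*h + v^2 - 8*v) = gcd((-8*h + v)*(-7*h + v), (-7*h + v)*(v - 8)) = -7*h + v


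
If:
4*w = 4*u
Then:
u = w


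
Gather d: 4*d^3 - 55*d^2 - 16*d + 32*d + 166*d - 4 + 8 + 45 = 4*d^3 - 55*d^2 + 182*d + 49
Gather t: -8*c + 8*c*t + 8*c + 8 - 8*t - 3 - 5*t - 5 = t*(8*c - 13)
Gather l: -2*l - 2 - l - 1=-3*l - 3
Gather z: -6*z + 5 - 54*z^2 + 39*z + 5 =-54*z^2 + 33*z + 10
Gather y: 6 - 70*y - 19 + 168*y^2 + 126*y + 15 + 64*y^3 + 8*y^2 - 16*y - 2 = 64*y^3 + 176*y^2 + 40*y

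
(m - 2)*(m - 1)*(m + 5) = m^3 + 2*m^2 - 13*m + 10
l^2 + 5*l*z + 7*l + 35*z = (l + 7)*(l + 5*z)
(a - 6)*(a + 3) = a^2 - 3*a - 18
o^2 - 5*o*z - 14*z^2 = (o - 7*z)*(o + 2*z)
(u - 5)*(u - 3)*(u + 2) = u^3 - 6*u^2 - u + 30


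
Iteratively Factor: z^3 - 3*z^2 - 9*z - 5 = (z - 5)*(z^2 + 2*z + 1) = (z - 5)*(z + 1)*(z + 1)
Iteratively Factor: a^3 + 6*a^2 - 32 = (a + 4)*(a^2 + 2*a - 8) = (a + 4)^2*(a - 2)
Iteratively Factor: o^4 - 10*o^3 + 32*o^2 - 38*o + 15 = (o - 3)*(o^3 - 7*o^2 + 11*o - 5) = (o - 3)*(o - 1)*(o^2 - 6*o + 5) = (o - 5)*(o - 3)*(o - 1)*(o - 1)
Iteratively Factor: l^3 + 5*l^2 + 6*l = (l + 2)*(l^2 + 3*l) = l*(l + 2)*(l + 3)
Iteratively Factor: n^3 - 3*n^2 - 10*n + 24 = (n - 4)*(n^2 + n - 6) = (n - 4)*(n - 2)*(n + 3)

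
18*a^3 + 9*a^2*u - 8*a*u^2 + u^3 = (-6*a + u)*(-3*a + u)*(a + u)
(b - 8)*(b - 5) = b^2 - 13*b + 40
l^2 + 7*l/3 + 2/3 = (l + 1/3)*(l + 2)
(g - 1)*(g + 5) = g^2 + 4*g - 5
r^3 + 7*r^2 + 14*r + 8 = (r + 1)*(r + 2)*(r + 4)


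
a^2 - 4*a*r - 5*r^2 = (a - 5*r)*(a + r)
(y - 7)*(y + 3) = y^2 - 4*y - 21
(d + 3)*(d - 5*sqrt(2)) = d^2 - 5*sqrt(2)*d + 3*d - 15*sqrt(2)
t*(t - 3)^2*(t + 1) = t^4 - 5*t^3 + 3*t^2 + 9*t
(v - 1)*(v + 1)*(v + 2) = v^3 + 2*v^2 - v - 2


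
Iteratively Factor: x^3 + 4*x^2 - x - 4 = (x - 1)*(x^2 + 5*x + 4) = (x - 1)*(x + 1)*(x + 4)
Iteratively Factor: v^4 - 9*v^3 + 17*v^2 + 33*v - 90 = (v - 3)*(v^3 - 6*v^2 - v + 30) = (v - 3)^2*(v^2 - 3*v - 10) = (v - 3)^2*(v + 2)*(v - 5)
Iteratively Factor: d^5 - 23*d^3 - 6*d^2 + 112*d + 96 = (d - 4)*(d^4 + 4*d^3 - 7*d^2 - 34*d - 24) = (d - 4)*(d + 4)*(d^3 - 7*d - 6) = (d - 4)*(d - 3)*(d + 4)*(d^2 + 3*d + 2) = (d - 4)*(d - 3)*(d + 1)*(d + 4)*(d + 2)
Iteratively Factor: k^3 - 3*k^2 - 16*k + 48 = (k - 3)*(k^2 - 16) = (k - 4)*(k - 3)*(k + 4)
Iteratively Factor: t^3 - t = (t + 1)*(t^2 - t) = (t - 1)*(t + 1)*(t)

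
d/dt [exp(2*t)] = 2*exp(2*t)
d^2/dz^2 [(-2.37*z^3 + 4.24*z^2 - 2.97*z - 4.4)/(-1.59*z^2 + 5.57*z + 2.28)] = (7.105427357601e-15*z^5 + 104.156964*z^3 + 155.105064*z^2 - 95.284008*z + 185.402824)/(4.019679*z^6 - 42.244551*z^5 + 130.696569*z^4 - 51.654509*z^3 - 187.413948*z^2 - 86.865264*z - 11.852352)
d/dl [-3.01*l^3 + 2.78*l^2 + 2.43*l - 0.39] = -9.03*l^2 + 5.56*l + 2.43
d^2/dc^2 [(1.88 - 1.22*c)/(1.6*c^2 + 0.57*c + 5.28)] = (-(1.22*c - 1.88)*(3.2*c + 0.57)*(6.4*c + 1.14) + (11.712*c - 4.6252)*(1.6*c^2 + 0.57*c + 5.28))/(1.6*c^2 + 0.57*c + 5.28)^3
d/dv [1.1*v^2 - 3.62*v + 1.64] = 2.2*v - 3.62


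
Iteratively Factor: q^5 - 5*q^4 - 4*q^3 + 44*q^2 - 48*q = (q - 4)*(q^4 - q^3 - 8*q^2 + 12*q) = (q - 4)*(q + 3)*(q^3 - 4*q^2 + 4*q) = (q - 4)*(q - 2)*(q + 3)*(q^2 - 2*q) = (q - 4)*(q - 2)^2*(q + 3)*(q)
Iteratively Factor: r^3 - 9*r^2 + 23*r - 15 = (r - 3)*(r^2 - 6*r + 5) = (r - 3)*(r - 1)*(r - 5)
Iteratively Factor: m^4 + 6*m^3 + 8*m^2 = (m + 2)*(m^3 + 4*m^2) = (m + 2)*(m + 4)*(m^2) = m*(m + 2)*(m + 4)*(m)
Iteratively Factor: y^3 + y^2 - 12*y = (y + 4)*(y^2 - 3*y) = (y - 3)*(y + 4)*(y)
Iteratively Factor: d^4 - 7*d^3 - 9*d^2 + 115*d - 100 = (d + 4)*(d^3 - 11*d^2 + 35*d - 25) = (d - 5)*(d + 4)*(d^2 - 6*d + 5) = (d - 5)^2*(d + 4)*(d - 1)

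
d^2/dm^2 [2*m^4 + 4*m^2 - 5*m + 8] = 24*m^2 + 8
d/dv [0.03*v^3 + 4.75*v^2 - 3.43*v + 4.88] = 0.09*v^2 + 9.5*v - 3.43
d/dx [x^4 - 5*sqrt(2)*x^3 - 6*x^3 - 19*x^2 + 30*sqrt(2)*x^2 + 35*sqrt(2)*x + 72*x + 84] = 4*x^3 - 15*sqrt(2)*x^2 - 18*x^2 - 38*x + 60*sqrt(2)*x + 35*sqrt(2) + 72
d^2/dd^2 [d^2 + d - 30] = 2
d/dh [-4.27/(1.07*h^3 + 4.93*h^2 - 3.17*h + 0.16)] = (13.7067*h^2 + 42.1022*h - 13.5359)/(1.07*h^3 + 4.93*h^2 - 3.17*h + 0.16)^2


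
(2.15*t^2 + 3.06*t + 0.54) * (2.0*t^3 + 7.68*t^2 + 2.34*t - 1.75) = 4.3*t^5 + 22.632*t^4 + 29.6118*t^3 + 7.5451*t^2 - 4.0914*t - 0.945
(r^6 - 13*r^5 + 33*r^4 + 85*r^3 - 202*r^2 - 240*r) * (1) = r^6 - 13*r^5 + 33*r^4 + 85*r^3 - 202*r^2 - 240*r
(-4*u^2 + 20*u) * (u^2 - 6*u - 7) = -4*u^4 + 44*u^3 - 92*u^2 - 140*u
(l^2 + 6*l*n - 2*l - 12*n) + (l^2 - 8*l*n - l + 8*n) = 2*l^2 - 2*l*n - 3*l - 4*n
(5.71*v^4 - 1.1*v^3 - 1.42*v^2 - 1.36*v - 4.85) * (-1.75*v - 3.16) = -9.9925*v^5 - 16.1186*v^4 + 5.961*v^3 + 6.8672*v^2 + 12.7851*v + 15.326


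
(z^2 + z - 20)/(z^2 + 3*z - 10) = (z - 4)/(z - 2)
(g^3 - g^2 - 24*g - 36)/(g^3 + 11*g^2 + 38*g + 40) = (g^2 - 3*g - 18)/(g^2 + 9*g + 20)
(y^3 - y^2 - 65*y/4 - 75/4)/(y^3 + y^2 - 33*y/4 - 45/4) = (y - 5)/(y - 3)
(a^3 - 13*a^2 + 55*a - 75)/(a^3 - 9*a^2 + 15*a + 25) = (a - 3)/(a + 1)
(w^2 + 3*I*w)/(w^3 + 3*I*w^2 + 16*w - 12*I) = w*(w + 3*I)/(w^3 + 3*I*w^2 + 16*w - 12*I)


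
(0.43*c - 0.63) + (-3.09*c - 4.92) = -2.66*c - 5.55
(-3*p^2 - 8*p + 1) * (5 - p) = 3*p^3 - 7*p^2 - 41*p + 5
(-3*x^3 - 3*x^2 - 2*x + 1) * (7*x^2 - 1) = -21*x^5 - 21*x^4 - 11*x^3 + 10*x^2 + 2*x - 1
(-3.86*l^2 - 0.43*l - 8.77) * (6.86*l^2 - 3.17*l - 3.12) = -26.4796*l^4 + 9.2864*l^3 - 46.7559*l^2 + 29.1425*l + 27.3624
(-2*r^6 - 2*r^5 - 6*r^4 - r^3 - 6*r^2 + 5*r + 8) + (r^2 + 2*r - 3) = -2*r^6 - 2*r^5 - 6*r^4 - r^3 - 5*r^2 + 7*r + 5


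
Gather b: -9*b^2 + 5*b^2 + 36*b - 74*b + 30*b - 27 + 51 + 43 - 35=-4*b^2 - 8*b + 32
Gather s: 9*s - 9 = 9*s - 9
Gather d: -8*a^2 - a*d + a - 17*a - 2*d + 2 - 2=-8*a^2 - 16*a + d*(-a - 2)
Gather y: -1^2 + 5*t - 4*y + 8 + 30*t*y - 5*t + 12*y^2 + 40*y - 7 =12*y^2 + y*(30*t + 36)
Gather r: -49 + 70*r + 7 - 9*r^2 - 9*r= -9*r^2 + 61*r - 42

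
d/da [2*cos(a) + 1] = -2*sin(a)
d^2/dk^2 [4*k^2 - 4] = 8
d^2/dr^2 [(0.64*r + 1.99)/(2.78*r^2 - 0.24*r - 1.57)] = ((-10.6752*r - 10.7572)*(-2.78*r^2 + 0.24*r + 1.57) - (0.64*r + 1.99)*(5.56*r - 0.24)*(11.12*r - 0.48))/(-2.78*r^2 + 0.24*r + 1.57)^3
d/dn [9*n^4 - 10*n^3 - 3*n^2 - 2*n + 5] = 36*n^3 - 30*n^2 - 6*n - 2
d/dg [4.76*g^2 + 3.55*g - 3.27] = 9.52*g + 3.55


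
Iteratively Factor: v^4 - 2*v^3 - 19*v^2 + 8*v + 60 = (v + 3)*(v^3 - 5*v^2 - 4*v + 20) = (v + 2)*(v + 3)*(v^2 - 7*v + 10) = (v - 2)*(v + 2)*(v + 3)*(v - 5)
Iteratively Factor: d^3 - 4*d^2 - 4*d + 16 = (d - 2)*(d^2 - 2*d - 8) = (d - 4)*(d - 2)*(d + 2)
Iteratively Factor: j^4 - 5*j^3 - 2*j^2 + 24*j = (j - 3)*(j^3 - 2*j^2 - 8*j) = (j - 3)*(j + 2)*(j^2 - 4*j) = (j - 4)*(j - 3)*(j + 2)*(j)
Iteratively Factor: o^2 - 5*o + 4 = (o - 4)*(o - 1)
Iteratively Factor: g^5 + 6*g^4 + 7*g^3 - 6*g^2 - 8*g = (g)*(g^4 + 6*g^3 + 7*g^2 - 6*g - 8) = g*(g + 2)*(g^3 + 4*g^2 - g - 4) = g*(g + 2)*(g + 4)*(g^2 - 1) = g*(g - 1)*(g + 2)*(g + 4)*(g + 1)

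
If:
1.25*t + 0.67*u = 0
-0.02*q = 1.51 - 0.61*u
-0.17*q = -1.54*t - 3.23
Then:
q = 6.02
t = -1.43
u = 2.67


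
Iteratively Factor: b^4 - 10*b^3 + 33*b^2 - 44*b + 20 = (b - 2)*(b^3 - 8*b^2 + 17*b - 10) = (b - 2)^2*(b^2 - 6*b + 5) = (b - 2)^2*(b - 1)*(b - 5)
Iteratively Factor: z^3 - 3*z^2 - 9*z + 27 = (z + 3)*(z^2 - 6*z + 9) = (z - 3)*(z + 3)*(z - 3)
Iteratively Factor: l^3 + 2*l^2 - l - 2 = (l - 1)*(l^2 + 3*l + 2) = (l - 1)*(l + 1)*(l + 2)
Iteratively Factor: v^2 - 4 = (v + 2)*(v - 2)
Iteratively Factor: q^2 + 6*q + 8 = (q + 4)*(q + 2)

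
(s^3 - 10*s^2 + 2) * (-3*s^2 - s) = -3*s^5 + 29*s^4 + 10*s^3 - 6*s^2 - 2*s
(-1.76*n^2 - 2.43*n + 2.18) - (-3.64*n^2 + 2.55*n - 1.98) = 1.88*n^2 - 4.98*n + 4.16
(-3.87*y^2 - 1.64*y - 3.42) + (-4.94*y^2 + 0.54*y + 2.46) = -8.81*y^2 - 1.1*y - 0.96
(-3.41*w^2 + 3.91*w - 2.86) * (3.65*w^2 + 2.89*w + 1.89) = -12.4465*w^4 + 4.4166*w^3 - 5.584*w^2 - 0.8755*w - 5.4054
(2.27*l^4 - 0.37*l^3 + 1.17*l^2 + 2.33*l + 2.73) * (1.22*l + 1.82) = 2.7694*l^5 + 3.68*l^4 + 0.754*l^3 + 4.972*l^2 + 7.5712*l + 4.9686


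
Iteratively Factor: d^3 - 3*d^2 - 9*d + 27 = (d + 3)*(d^2 - 6*d + 9) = (d - 3)*(d + 3)*(d - 3)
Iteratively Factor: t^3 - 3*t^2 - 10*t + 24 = (t + 3)*(t^2 - 6*t + 8) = (t - 4)*(t + 3)*(t - 2)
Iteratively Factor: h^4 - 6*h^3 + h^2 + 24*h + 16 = (h - 4)*(h^3 - 2*h^2 - 7*h - 4) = (h - 4)*(h + 1)*(h^2 - 3*h - 4) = (h - 4)^2*(h + 1)*(h + 1)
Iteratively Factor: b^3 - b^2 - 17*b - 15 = (b + 1)*(b^2 - 2*b - 15) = (b + 1)*(b + 3)*(b - 5)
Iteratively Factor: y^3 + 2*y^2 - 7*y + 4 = (y + 4)*(y^2 - 2*y + 1) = (y - 1)*(y + 4)*(y - 1)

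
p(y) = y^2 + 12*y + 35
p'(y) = 2*y + 12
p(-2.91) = 8.55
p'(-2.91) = 6.18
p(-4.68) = 0.74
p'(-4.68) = 2.64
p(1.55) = 56.00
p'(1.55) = 15.10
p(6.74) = 161.31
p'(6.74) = 25.48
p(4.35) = 106.12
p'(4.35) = 20.70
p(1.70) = 58.29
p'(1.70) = 15.40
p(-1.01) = 23.90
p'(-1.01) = 9.98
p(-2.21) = 13.36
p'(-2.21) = 7.58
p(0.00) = 35.00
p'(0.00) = 12.00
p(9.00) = 224.00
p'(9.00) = 30.00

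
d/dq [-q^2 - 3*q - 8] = -2*q - 3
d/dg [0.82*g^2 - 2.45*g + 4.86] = 1.64*g - 2.45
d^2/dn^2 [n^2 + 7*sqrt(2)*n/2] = 2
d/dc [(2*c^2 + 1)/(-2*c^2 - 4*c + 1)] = 4*(-2*c^2 + 2*c + 1)/(4*c^4 + 16*c^3 + 12*c^2 - 8*c + 1)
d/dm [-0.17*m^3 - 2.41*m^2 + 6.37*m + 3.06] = -0.51*m^2 - 4.82*m + 6.37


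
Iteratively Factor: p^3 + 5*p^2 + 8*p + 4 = (p + 1)*(p^2 + 4*p + 4) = (p + 1)*(p + 2)*(p + 2)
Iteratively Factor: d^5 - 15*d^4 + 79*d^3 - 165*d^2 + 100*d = (d)*(d^4 - 15*d^3 + 79*d^2 - 165*d + 100) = d*(d - 4)*(d^3 - 11*d^2 + 35*d - 25) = d*(d - 4)*(d - 1)*(d^2 - 10*d + 25) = d*(d - 5)*(d - 4)*(d - 1)*(d - 5)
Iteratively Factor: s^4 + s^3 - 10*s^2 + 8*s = (s)*(s^3 + s^2 - 10*s + 8) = s*(s - 1)*(s^2 + 2*s - 8) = s*(s - 1)*(s + 4)*(s - 2)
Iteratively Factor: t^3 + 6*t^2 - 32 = (t - 2)*(t^2 + 8*t + 16) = (t - 2)*(t + 4)*(t + 4)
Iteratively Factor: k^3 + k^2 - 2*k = (k + 2)*(k^2 - k) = (k - 1)*(k + 2)*(k)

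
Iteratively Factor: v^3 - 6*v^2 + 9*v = (v)*(v^2 - 6*v + 9) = v*(v - 3)*(v - 3)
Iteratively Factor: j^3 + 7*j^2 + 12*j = (j)*(j^2 + 7*j + 12) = j*(j + 4)*(j + 3)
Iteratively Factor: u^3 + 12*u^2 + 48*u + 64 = (u + 4)*(u^2 + 8*u + 16) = (u + 4)^2*(u + 4)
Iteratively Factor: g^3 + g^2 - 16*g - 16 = (g + 1)*(g^2 - 16) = (g - 4)*(g + 1)*(g + 4)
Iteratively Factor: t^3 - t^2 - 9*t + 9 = (t + 3)*(t^2 - 4*t + 3) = (t - 1)*(t + 3)*(t - 3)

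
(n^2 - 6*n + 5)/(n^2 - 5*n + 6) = (n^2 - 6*n + 5)/(n^2 - 5*n + 6)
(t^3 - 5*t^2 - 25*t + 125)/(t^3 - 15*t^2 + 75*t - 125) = (t + 5)/(t - 5)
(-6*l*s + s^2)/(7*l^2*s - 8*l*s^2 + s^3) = (-6*l + s)/(7*l^2 - 8*l*s + s^2)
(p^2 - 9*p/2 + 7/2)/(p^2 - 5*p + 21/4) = 2*(p - 1)/(2*p - 3)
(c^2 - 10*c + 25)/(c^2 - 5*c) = (c - 5)/c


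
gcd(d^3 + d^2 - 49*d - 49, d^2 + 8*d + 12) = 1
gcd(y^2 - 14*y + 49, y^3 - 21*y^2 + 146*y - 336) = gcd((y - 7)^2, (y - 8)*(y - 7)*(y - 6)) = y - 7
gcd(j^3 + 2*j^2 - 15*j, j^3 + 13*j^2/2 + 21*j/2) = j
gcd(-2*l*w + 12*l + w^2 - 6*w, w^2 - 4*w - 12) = w - 6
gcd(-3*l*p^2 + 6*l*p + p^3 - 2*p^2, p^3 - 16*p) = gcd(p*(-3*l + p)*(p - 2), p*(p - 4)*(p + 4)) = p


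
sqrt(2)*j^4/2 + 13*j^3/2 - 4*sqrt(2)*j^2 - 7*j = j*(j - sqrt(2))*(j + 7*sqrt(2))*(sqrt(2)*j/2 + 1/2)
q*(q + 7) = q^2 + 7*q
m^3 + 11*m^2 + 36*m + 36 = (m + 2)*(m + 3)*(m + 6)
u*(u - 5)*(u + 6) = u^3 + u^2 - 30*u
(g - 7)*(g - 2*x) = g^2 - 2*g*x - 7*g + 14*x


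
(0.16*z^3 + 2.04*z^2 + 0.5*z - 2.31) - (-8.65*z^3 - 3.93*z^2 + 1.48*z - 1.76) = 8.81*z^3 + 5.97*z^2 - 0.98*z - 0.55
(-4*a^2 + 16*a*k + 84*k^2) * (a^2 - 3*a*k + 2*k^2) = -4*a^4 + 28*a^3*k + 28*a^2*k^2 - 220*a*k^3 + 168*k^4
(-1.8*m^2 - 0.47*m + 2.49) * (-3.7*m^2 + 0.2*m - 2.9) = 6.66*m^4 + 1.379*m^3 - 4.087*m^2 + 1.861*m - 7.221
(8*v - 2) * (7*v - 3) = 56*v^2 - 38*v + 6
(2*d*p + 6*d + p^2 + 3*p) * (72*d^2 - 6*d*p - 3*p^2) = 144*d^3*p + 432*d^3 + 60*d^2*p^2 + 180*d^2*p - 12*d*p^3 - 36*d*p^2 - 3*p^4 - 9*p^3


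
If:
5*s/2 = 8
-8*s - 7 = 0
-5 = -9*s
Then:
No Solution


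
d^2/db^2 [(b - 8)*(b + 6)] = 2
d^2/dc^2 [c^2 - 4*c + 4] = 2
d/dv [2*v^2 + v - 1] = 4*v + 1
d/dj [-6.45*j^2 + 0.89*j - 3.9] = 0.89 - 12.9*j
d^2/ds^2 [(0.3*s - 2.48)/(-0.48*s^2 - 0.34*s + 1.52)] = (-(0.3*s - 2.48)*(0.96*s + 0.34)*(1.92*s + 0.68) + (0.864*s - 2.1768)*(0.48*s^2 + 0.34*s - 1.52))/(0.48*s^2 + 0.34*s - 1.52)^3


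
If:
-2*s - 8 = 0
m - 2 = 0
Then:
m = 2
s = -4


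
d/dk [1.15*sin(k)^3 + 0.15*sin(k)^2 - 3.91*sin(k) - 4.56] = (3.45*sin(k)^2 + 0.3*sin(k) - 3.91)*cos(k)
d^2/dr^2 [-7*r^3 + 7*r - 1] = -42*r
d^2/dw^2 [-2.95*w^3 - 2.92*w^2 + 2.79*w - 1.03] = -17.7*w - 5.84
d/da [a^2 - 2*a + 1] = 2*a - 2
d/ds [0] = 0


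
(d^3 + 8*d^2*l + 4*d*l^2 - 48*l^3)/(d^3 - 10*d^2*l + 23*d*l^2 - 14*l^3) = (d^2 + 10*d*l + 24*l^2)/(d^2 - 8*d*l + 7*l^2)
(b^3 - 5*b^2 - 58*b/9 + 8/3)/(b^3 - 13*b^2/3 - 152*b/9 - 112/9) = (3*b^2 - 19*b + 6)/(3*b^2 - 17*b - 28)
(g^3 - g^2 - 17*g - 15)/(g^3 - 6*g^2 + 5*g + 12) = (g^2 - 2*g - 15)/(g^2 - 7*g + 12)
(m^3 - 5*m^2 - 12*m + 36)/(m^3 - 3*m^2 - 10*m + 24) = (m - 6)/(m - 4)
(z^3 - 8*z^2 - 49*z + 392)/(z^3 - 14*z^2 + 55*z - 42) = (z^2 - z - 56)/(z^2 - 7*z + 6)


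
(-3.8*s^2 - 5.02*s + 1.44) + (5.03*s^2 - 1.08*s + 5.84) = 1.23*s^2 - 6.1*s + 7.28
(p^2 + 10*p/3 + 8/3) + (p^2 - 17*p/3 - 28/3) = 2*p^2 - 7*p/3 - 20/3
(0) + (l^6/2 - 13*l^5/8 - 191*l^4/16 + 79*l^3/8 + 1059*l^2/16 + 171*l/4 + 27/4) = l^6/2 - 13*l^5/8 - 191*l^4/16 + 79*l^3/8 + 1059*l^2/16 + 171*l/4 + 27/4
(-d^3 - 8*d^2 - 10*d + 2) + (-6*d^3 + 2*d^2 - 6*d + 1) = -7*d^3 - 6*d^2 - 16*d + 3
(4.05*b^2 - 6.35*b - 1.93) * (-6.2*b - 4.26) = -25.11*b^3 + 22.117*b^2 + 39.017*b + 8.2218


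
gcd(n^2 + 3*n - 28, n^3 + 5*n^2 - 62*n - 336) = n + 7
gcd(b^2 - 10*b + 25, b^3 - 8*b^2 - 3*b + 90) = b - 5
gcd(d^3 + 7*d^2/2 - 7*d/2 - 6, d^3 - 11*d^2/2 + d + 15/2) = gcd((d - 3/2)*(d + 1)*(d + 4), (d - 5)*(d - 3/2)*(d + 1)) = d^2 - d/2 - 3/2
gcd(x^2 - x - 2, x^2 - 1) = x + 1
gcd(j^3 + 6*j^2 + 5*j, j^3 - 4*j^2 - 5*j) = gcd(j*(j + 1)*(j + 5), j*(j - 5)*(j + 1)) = j^2 + j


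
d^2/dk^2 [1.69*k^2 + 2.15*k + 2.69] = 3.38000000000000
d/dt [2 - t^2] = -2*t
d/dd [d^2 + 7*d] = 2*d + 7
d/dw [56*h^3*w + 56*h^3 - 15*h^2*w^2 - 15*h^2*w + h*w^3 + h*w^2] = h*(56*h^2 - 30*h*w - 15*h + 3*w^2 + 2*w)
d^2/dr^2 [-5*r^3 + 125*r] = -30*r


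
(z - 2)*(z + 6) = z^2 + 4*z - 12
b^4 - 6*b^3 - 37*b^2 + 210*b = b*(b - 7)*(b - 5)*(b + 6)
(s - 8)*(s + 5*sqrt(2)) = s^2 - 8*s + 5*sqrt(2)*s - 40*sqrt(2)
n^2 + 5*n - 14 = (n - 2)*(n + 7)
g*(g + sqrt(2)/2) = g^2 + sqrt(2)*g/2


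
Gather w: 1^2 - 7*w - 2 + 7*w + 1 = 0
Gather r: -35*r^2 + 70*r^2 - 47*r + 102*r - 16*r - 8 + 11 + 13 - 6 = 35*r^2 + 39*r + 10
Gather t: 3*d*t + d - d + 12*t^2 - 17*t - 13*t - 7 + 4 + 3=12*t^2 + t*(3*d - 30)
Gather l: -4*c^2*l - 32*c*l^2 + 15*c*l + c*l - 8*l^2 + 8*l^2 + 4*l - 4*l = -32*c*l^2 + l*(-4*c^2 + 16*c)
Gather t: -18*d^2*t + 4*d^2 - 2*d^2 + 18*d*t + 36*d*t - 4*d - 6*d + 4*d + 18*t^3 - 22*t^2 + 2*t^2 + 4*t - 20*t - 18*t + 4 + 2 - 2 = 2*d^2 - 6*d + 18*t^3 - 20*t^2 + t*(-18*d^2 + 54*d - 34) + 4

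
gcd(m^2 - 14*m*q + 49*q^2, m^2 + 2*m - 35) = 1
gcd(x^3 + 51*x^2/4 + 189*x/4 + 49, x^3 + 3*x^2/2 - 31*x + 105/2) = x + 7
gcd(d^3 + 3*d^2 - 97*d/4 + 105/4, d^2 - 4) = 1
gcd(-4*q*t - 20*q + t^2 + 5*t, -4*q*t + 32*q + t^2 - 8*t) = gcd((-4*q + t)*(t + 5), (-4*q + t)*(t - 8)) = 4*q - t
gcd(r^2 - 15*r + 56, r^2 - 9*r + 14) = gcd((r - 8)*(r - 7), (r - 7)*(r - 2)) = r - 7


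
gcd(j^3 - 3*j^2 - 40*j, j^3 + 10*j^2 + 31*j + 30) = j + 5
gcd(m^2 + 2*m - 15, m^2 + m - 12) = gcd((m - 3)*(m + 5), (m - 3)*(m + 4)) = m - 3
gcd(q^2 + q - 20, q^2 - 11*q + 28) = q - 4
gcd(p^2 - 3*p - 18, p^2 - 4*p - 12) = p - 6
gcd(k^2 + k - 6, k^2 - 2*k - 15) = k + 3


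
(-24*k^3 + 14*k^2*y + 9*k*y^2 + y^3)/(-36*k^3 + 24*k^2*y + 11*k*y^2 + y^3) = (4*k + y)/(6*k + y)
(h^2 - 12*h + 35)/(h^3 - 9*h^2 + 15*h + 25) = (h - 7)/(h^2 - 4*h - 5)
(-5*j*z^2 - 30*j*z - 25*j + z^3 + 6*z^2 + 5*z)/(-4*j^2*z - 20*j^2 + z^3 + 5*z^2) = (-5*j*z - 5*j + z^2 + z)/(-4*j^2 + z^2)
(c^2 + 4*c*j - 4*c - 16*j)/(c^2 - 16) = (c + 4*j)/(c + 4)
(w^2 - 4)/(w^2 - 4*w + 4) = (w + 2)/(w - 2)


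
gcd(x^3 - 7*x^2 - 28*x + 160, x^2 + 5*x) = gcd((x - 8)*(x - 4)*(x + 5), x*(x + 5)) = x + 5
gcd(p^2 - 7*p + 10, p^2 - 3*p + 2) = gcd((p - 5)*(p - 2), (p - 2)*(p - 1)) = p - 2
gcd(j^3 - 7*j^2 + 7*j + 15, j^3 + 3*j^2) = 1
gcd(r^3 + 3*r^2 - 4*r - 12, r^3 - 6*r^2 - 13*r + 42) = r^2 + r - 6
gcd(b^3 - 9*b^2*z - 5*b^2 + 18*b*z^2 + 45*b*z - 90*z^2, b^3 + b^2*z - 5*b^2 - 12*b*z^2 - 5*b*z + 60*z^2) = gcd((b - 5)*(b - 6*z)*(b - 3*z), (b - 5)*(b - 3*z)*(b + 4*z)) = -b^2 + 3*b*z + 5*b - 15*z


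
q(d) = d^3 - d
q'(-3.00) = 26.00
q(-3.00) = -24.00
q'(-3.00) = 26.00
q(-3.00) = -24.00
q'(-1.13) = 2.83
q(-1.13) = -0.31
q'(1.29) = 3.99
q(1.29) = 0.86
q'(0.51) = -0.22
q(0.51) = -0.38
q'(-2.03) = 11.36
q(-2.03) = -6.34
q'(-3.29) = 31.47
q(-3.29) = -32.32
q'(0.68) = 0.39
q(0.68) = -0.37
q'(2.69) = 20.71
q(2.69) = 16.78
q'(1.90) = 9.83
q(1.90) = 4.96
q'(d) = 3*d^2 - 1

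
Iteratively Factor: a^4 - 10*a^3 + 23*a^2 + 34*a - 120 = (a - 4)*(a^3 - 6*a^2 - a + 30) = (a - 4)*(a - 3)*(a^2 - 3*a - 10) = (a - 5)*(a - 4)*(a - 3)*(a + 2)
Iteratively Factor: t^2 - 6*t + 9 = (t - 3)*(t - 3)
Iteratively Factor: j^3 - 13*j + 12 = (j + 4)*(j^2 - 4*j + 3) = (j - 3)*(j + 4)*(j - 1)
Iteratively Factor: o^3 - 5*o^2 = (o)*(o^2 - 5*o) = o*(o - 5)*(o)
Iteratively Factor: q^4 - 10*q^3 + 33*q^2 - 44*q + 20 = (q - 2)*(q^3 - 8*q^2 + 17*q - 10) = (q - 5)*(q - 2)*(q^2 - 3*q + 2) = (q - 5)*(q - 2)^2*(q - 1)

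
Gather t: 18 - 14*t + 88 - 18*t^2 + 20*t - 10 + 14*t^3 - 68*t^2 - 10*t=14*t^3 - 86*t^2 - 4*t + 96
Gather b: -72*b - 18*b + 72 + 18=90 - 90*b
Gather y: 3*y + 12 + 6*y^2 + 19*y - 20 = 6*y^2 + 22*y - 8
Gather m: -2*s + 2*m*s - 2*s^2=2*m*s - 2*s^2 - 2*s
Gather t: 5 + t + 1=t + 6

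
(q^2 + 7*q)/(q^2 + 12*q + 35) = q/(q + 5)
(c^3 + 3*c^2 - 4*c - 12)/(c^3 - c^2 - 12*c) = (c^2 - 4)/(c*(c - 4))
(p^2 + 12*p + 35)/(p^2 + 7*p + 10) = (p + 7)/(p + 2)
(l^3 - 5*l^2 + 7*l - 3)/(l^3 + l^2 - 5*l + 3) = (l - 3)/(l + 3)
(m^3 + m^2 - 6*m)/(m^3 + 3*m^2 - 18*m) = (m^2 + m - 6)/(m^2 + 3*m - 18)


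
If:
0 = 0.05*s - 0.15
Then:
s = 3.00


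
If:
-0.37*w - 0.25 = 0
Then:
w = -0.68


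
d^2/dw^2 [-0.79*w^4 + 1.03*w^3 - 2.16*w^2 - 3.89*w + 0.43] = -9.48*w^2 + 6.18*w - 4.32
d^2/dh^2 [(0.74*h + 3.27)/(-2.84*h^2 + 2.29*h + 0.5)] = ((0.74*h + 3.27)*(5.68*h - 2.29)*(11.36*h - 4.58) + (12.6096*h + 15.1844)*(-2.84*h^2 + 2.29*h + 0.5))/(-2.84*h^2 + 2.29*h + 0.5)^3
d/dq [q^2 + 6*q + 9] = 2*q + 6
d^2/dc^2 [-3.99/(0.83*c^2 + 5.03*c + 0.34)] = (5.497422*c^2 + 33.315702*c - 3.99*(1.66*c + 5.03)*(3.32*c + 10.06) + 2.251956)/(0.83*c^2 + 5.03*c + 0.34)^3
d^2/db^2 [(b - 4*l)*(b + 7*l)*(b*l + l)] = 2*l*(3*b + 3*l + 1)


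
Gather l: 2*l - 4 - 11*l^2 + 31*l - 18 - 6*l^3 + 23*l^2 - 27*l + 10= -6*l^3 + 12*l^2 + 6*l - 12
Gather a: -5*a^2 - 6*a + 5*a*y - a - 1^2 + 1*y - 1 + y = -5*a^2 + a*(5*y - 7) + 2*y - 2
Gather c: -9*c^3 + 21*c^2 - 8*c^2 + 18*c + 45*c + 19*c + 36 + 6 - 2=-9*c^3 + 13*c^2 + 82*c + 40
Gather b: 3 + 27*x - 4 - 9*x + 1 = 18*x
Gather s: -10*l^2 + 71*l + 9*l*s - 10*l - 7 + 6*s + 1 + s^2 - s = -10*l^2 + 61*l + s^2 + s*(9*l + 5) - 6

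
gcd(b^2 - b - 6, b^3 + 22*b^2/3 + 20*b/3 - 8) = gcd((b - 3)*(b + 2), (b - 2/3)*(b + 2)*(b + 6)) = b + 2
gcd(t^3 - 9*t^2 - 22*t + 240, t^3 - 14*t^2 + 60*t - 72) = t - 6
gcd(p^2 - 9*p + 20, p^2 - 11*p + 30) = p - 5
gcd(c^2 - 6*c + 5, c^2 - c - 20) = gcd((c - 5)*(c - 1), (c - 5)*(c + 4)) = c - 5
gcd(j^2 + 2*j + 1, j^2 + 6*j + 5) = j + 1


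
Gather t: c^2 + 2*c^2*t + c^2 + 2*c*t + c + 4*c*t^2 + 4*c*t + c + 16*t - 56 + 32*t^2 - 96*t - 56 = 2*c^2 + 2*c + t^2*(4*c + 32) + t*(2*c^2 + 6*c - 80) - 112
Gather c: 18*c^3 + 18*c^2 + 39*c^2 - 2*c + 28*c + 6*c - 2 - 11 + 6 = 18*c^3 + 57*c^2 + 32*c - 7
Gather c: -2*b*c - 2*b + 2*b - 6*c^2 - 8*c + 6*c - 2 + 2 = -6*c^2 + c*(-2*b - 2)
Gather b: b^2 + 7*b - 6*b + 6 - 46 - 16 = b^2 + b - 56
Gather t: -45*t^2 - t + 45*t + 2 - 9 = -45*t^2 + 44*t - 7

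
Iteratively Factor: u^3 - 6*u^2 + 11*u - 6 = (u - 3)*(u^2 - 3*u + 2) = (u - 3)*(u - 2)*(u - 1)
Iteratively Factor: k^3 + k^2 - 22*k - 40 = (k + 4)*(k^2 - 3*k - 10) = (k - 5)*(k + 4)*(k + 2)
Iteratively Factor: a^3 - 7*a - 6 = (a + 1)*(a^2 - a - 6) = (a + 1)*(a + 2)*(a - 3)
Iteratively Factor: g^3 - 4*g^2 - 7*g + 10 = (g + 2)*(g^2 - 6*g + 5) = (g - 1)*(g + 2)*(g - 5)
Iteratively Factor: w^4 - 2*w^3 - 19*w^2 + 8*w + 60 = (w - 2)*(w^3 - 19*w - 30) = (w - 2)*(w + 2)*(w^2 - 2*w - 15) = (w - 2)*(w + 2)*(w + 3)*(w - 5)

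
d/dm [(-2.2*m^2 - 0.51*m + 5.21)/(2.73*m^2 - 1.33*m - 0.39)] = (4.3183*m^2 - 26.7306*m + 7.1282)/(7.4529*m^4 - 7.2618*m^3 - 0.3605*m^2 + 1.0374*m + 0.1521)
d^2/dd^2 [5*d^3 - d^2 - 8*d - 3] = 30*d - 2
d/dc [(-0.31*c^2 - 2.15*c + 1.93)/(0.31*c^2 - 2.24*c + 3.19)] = (1.3609*c^2 - 3.1744*c - 2.5353)/(0.0961*c^4 - 1.3888*c^3 + 6.9954*c^2 - 14.2912*c + 10.1761)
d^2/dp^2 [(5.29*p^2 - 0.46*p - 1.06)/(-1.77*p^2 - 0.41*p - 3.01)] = (10.560174*p^3 + 189.026442*p^2 - 10.089*p - 107.929582)/(5.545233*p^6 + 3.853467*p^5 + 29.182698*p^4 + 13.175063*p^3 + 49.627074*p^2 + 11.143923*p + 27.270901)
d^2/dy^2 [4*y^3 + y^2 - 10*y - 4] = 24*y + 2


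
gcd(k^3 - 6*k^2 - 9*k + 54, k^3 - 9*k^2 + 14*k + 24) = k - 6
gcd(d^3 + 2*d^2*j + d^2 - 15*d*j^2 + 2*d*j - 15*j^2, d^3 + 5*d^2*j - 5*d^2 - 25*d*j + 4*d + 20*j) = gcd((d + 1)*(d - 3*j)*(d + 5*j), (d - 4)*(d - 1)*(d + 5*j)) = d + 5*j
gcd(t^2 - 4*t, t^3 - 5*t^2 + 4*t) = t^2 - 4*t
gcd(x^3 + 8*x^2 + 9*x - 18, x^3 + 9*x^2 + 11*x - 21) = x^2 + 2*x - 3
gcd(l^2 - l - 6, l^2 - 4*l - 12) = l + 2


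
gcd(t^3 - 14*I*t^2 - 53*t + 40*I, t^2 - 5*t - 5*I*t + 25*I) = t - 5*I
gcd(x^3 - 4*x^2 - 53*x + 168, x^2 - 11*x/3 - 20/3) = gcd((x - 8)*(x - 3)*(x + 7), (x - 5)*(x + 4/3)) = 1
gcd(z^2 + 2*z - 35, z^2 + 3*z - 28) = z + 7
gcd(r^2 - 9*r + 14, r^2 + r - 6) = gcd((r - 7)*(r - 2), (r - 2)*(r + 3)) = r - 2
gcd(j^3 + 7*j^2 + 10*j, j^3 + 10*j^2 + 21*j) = j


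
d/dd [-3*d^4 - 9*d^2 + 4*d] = -12*d^3 - 18*d + 4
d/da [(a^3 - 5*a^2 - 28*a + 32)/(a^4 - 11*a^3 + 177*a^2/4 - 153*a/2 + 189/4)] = 4*(-4*a^5 + 28*a^4 + 377*a^3 - 2457*a^2 + 3906*a - 1500)/(16*a^7 - 304*a^6 + 2440*a^5 - 10704*a^4 + 27657*a^3 - 41985*a^2 + 34587*a - 11907)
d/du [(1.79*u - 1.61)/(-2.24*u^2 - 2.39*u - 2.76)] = (4.0096*u^2 - 7.2128*u - 8.7883)/(5.0176*u^4 + 10.7072*u^3 + 18.0769*u^2 + 13.1928*u + 7.6176)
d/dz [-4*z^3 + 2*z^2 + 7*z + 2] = -12*z^2 + 4*z + 7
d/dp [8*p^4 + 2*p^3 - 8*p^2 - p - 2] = 32*p^3 + 6*p^2 - 16*p - 1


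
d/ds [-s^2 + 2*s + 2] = 2 - 2*s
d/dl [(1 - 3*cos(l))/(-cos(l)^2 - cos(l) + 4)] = (-3*sin(l)^2 - 2*cos(l) + 14)*sin(l)/(cos(l)^2 + cos(l) - 4)^2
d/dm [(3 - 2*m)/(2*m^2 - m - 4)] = (-4*m^2 + 2*m + (2*m - 3)*(4*m - 1) + 8)/(-2*m^2 + m + 4)^2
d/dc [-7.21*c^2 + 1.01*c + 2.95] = 1.01 - 14.42*c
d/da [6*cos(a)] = -6*sin(a)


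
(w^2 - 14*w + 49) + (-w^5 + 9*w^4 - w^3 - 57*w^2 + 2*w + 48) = -w^5 + 9*w^4 - w^3 - 56*w^2 - 12*w + 97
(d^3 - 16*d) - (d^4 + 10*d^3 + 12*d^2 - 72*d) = -d^4 - 9*d^3 - 12*d^2 + 56*d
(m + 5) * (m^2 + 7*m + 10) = m^3 + 12*m^2 + 45*m + 50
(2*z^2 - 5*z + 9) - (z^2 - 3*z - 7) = z^2 - 2*z + 16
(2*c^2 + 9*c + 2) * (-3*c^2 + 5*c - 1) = -6*c^4 - 17*c^3 + 37*c^2 + c - 2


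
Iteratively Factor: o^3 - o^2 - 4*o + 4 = (o - 2)*(o^2 + o - 2) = (o - 2)*(o + 2)*(o - 1)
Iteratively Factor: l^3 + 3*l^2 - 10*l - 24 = (l + 2)*(l^2 + l - 12) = (l + 2)*(l + 4)*(l - 3)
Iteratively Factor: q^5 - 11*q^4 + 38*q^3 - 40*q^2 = (q)*(q^4 - 11*q^3 + 38*q^2 - 40*q) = q*(q - 4)*(q^3 - 7*q^2 + 10*q) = q*(q - 5)*(q - 4)*(q^2 - 2*q) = q^2*(q - 5)*(q - 4)*(q - 2)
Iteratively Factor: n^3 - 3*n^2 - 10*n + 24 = (n + 3)*(n^2 - 6*n + 8) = (n - 4)*(n + 3)*(n - 2)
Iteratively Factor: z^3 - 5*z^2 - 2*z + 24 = (z - 4)*(z^2 - z - 6) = (z - 4)*(z + 2)*(z - 3)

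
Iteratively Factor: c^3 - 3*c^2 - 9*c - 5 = (c + 1)*(c^2 - 4*c - 5) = (c - 5)*(c + 1)*(c + 1)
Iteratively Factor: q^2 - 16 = (q + 4)*(q - 4)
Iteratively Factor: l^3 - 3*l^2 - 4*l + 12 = (l + 2)*(l^2 - 5*l + 6) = (l - 3)*(l + 2)*(l - 2)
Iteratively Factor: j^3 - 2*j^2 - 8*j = (j + 2)*(j^2 - 4*j) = (j - 4)*(j + 2)*(j)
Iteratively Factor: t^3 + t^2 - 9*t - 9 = (t - 3)*(t^2 + 4*t + 3) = (t - 3)*(t + 3)*(t + 1)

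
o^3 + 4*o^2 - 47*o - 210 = (o - 7)*(o + 5)*(o + 6)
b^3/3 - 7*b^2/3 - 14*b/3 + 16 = (b/3 + 1)*(b - 8)*(b - 2)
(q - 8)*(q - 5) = q^2 - 13*q + 40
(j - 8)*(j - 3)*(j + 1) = j^3 - 10*j^2 + 13*j + 24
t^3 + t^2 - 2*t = t*(t - 1)*(t + 2)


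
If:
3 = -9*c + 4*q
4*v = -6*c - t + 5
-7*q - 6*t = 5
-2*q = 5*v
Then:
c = -949/27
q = -235/3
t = 815/9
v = 94/3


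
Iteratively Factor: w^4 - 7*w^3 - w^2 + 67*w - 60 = (w + 3)*(w^3 - 10*w^2 + 29*w - 20) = (w - 4)*(w + 3)*(w^2 - 6*w + 5) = (w - 4)*(w - 1)*(w + 3)*(w - 5)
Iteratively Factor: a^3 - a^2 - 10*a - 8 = (a + 2)*(a^2 - 3*a - 4) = (a + 1)*(a + 2)*(a - 4)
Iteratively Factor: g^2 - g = (g - 1)*(g)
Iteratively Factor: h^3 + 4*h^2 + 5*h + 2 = (h + 1)*(h^2 + 3*h + 2) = (h + 1)*(h + 2)*(h + 1)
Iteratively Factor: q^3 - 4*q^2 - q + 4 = (q - 4)*(q^2 - 1) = (q - 4)*(q - 1)*(q + 1)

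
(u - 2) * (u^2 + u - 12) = u^3 - u^2 - 14*u + 24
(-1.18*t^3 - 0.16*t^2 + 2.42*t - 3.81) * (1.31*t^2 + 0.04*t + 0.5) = -1.5458*t^5 - 0.2568*t^4 + 2.5738*t^3 - 4.9743*t^2 + 1.0576*t - 1.905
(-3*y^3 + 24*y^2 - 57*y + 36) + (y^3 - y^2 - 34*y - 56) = -2*y^3 + 23*y^2 - 91*y - 20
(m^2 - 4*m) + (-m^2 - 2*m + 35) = 35 - 6*m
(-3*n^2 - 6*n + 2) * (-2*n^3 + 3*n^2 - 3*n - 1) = 6*n^5 + 3*n^4 - 13*n^3 + 27*n^2 - 2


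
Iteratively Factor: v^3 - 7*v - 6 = (v - 3)*(v^2 + 3*v + 2) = (v - 3)*(v + 1)*(v + 2)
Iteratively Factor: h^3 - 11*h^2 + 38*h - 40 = (h - 2)*(h^2 - 9*h + 20) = (h - 4)*(h - 2)*(h - 5)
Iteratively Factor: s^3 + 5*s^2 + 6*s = (s)*(s^2 + 5*s + 6) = s*(s + 3)*(s + 2)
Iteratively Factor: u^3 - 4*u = (u)*(u^2 - 4) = u*(u + 2)*(u - 2)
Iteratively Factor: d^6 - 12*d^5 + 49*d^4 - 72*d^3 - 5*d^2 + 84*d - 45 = (d - 1)*(d^5 - 11*d^4 + 38*d^3 - 34*d^2 - 39*d + 45) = (d - 3)*(d - 1)*(d^4 - 8*d^3 + 14*d^2 + 8*d - 15) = (d - 3)^2*(d - 1)*(d^3 - 5*d^2 - d + 5) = (d - 5)*(d - 3)^2*(d - 1)*(d^2 - 1) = (d - 5)*(d - 3)^2*(d - 1)*(d + 1)*(d - 1)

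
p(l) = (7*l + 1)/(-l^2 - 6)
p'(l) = 2*l*(7*l + 1)/(-l^2 - 6)^2 + 7/(-l^2 - 6) = (7*l^2 + 2*l - 42)/(l^4 + 12*l^2 + 36)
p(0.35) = -0.56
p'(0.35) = -1.08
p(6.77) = -0.93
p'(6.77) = 0.11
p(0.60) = -0.82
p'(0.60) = -0.95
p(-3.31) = 1.31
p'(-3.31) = 0.10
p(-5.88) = 0.99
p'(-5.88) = 0.11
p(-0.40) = 0.29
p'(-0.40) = -1.10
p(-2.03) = 1.31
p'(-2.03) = -0.17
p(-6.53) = 0.92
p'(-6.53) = 0.10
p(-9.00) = 0.71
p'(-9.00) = 0.07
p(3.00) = -1.47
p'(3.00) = 0.12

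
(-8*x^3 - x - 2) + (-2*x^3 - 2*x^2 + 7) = -10*x^3 - 2*x^2 - x + 5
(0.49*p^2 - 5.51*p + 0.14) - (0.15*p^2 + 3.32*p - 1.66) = 0.34*p^2 - 8.83*p + 1.8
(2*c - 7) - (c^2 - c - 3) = -c^2 + 3*c - 4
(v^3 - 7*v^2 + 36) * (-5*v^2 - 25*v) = -5*v^5 + 10*v^4 + 175*v^3 - 180*v^2 - 900*v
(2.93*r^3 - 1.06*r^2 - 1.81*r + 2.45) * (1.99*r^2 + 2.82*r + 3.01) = 5.8307*r^5 + 6.1532*r^4 + 2.2282*r^3 - 3.4193*r^2 + 1.4609*r + 7.3745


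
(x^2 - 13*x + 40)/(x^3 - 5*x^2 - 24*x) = (x - 5)/(x*(x + 3))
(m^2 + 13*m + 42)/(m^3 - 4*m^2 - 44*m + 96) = (m + 7)/(m^2 - 10*m + 16)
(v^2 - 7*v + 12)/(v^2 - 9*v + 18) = (v - 4)/(v - 6)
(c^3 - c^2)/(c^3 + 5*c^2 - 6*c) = c/(c + 6)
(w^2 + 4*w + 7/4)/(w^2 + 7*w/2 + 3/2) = (w + 7/2)/(w + 3)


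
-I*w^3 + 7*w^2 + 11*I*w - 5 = (w + I)*(w + 5*I)*(-I*w + 1)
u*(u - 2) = u^2 - 2*u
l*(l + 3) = l^2 + 3*l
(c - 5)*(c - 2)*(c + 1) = c^3 - 6*c^2 + 3*c + 10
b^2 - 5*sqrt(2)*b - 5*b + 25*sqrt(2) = (b - 5)*(b - 5*sqrt(2))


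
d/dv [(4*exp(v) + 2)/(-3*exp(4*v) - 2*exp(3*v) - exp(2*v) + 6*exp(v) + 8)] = 4*((2*exp(v) + 1)*(6*exp(3*v) + 3*exp(2*v) + exp(v) - 3) - 3*exp(4*v) - 2*exp(3*v) - exp(2*v) + 6*exp(v) + 8)*exp(v)/(3*exp(4*v) + 2*exp(3*v) + exp(2*v) - 6*exp(v) - 8)^2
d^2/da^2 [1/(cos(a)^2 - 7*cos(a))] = (-(1 - cos(2*a))^2 - 105*cos(a)/4 - 51*cos(2*a)/2 + 21*cos(3*a)/4 + 153/2)/((cos(a) - 7)^3*cos(a)^3)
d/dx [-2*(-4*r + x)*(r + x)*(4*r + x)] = 32*r^2 - 4*r*x - 6*x^2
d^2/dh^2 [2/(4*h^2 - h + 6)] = 4*(-16*h^2 + 4*h + (8*h - 1)^2 - 24)/(4*h^2 - h + 6)^3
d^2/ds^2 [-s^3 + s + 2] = -6*s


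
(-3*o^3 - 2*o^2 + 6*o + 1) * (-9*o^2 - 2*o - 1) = 27*o^5 + 24*o^4 - 47*o^3 - 19*o^2 - 8*o - 1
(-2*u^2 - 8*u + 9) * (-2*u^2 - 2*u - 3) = 4*u^4 + 20*u^3 + 4*u^2 + 6*u - 27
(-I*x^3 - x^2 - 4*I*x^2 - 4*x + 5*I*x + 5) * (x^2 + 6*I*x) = -I*x^5 + 5*x^4 - 4*I*x^4 + 20*x^3 - I*x^3 - 25*x^2 - 24*I*x^2 + 30*I*x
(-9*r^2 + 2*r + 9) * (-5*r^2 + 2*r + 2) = 45*r^4 - 28*r^3 - 59*r^2 + 22*r + 18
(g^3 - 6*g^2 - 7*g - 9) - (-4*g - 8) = g^3 - 6*g^2 - 3*g - 1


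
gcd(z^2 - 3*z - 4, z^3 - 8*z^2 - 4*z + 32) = 1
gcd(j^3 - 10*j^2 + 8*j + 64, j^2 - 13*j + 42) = 1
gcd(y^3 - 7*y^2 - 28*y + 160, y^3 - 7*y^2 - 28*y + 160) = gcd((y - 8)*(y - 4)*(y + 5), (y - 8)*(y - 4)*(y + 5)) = y^3 - 7*y^2 - 28*y + 160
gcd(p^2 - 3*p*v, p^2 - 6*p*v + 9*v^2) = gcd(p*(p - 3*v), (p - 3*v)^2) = p - 3*v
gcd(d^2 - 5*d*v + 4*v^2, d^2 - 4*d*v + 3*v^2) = -d + v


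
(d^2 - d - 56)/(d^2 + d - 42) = (d - 8)/(d - 6)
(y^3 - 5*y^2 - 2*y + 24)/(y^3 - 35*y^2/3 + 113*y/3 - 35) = 3*(y^2 - 2*y - 8)/(3*y^2 - 26*y + 35)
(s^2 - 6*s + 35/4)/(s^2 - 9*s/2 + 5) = (s - 7/2)/(s - 2)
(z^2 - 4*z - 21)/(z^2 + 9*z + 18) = (z - 7)/(z + 6)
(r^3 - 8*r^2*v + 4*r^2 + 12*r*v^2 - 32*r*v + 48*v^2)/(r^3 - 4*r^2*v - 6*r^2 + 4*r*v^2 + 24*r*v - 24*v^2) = (r^2 - 6*r*v + 4*r - 24*v)/(r^2 - 2*r*v - 6*r + 12*v)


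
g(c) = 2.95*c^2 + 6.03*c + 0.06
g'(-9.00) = -47.07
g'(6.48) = 44.26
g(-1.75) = -1.46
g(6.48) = 163.01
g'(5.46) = 38.24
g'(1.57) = 15.29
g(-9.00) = 184.74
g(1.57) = 16.80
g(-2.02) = -0.08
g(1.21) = 11.68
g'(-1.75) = -4.30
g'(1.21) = 13.17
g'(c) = 5.9*c + 6.03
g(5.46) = 120.93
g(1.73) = 19.32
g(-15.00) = 573.36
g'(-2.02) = -5.89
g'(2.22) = 19.13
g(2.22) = 27.99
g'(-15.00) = -82.47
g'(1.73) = 16.24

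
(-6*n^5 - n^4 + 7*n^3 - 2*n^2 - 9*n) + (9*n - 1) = -6*n^5 - n^4 + 7*n^3 - 2*n^2 - 1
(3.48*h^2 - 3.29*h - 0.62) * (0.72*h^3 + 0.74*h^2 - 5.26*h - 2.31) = 2.5056*h^5 + 0.2064*h^4 - 21.1858*h^3 + 8.8078*h^2 + 10.8611*h + 1.4322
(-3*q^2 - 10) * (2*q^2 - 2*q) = -6*q^4 + 6*q^3 - 20*q^2 + 20*q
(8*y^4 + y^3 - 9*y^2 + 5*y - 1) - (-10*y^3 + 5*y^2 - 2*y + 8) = 8*y^4 + 11*y^3 - 14*y^2 + 7*y - 9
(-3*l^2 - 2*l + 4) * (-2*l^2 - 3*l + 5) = 6*l^4 + 13*l^3 - 17*l^2 - 22*l + 20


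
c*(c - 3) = c^2 - 3*c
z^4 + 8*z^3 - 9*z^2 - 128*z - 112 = (z - 4)*(z + 1)*(z + 4)*(z + 7)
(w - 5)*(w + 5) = w^2 - 25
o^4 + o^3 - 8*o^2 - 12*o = o*(o - 3)*(o + 2)^2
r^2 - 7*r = r*(r - 7)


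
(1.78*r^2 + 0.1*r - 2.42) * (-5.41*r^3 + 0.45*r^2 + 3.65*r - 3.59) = -9.6298*r^5 + 0.26*r^4 + 19.6342*r^3 - 7.1142*r^2 - 9.192*r + 8.6878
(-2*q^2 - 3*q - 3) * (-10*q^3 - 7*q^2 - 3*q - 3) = 20*q^5 + 44*q^4 + 57*q^3 + 36*q^2 + 18*q + 9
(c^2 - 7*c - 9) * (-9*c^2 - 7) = -9*c^4 + 63*c^3 + 74*c^2 + 49*c + 63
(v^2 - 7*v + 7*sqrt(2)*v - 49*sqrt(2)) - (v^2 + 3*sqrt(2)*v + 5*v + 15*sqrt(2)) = -12*v + 4*sqrt(2)*v - 64*sqrt(2)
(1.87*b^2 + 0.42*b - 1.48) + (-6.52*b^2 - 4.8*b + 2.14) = -4.65*b^2 - 4.38*b + 0.66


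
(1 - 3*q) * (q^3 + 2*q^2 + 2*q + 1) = -3*q^4 - 5*q^3 - 4*q^2 - q + 1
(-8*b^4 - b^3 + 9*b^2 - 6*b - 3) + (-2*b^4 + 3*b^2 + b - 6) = -10*b^4 - b^3 + 12*b^2 - 5*b - 9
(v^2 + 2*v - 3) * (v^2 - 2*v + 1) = v^4 - 6*v^2 + 8*v - 3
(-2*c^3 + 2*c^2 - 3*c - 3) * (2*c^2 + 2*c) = -4*c^5 - 2*c^3 - 12*c^2 - 6*c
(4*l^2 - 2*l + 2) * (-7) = -28*l^2 + 14*l - 14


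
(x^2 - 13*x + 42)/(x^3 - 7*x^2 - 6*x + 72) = (x - 7)/(x^2 - x - 12)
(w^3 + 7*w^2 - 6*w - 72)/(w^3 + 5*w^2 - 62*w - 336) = (w^2 + w - 12)/(w^2 - w - 56)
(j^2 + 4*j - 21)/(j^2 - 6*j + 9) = (j + 7)/(j - 3)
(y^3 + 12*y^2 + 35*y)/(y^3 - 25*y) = (y + 7)/(y - 5)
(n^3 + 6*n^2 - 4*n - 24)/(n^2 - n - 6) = (n^2 + 4*n - 12)/(n - 3)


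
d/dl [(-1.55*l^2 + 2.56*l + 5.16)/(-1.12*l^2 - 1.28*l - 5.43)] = (4.8512*l^2 + 28.3914*l - 7.296)/(1.2544*l^4 + 2.8672*l^3 + 13.8016*l^2 + 13.9008*l + 29.4849)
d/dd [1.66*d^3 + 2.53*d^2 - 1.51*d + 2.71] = 4.98*d^2 + 5.06*d - 1.51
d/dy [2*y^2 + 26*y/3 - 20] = 4*y + 26/3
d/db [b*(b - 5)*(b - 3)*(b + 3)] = 4*b^3 - 15*b^2 - 18*b + 45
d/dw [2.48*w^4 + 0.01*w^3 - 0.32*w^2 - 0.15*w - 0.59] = 9.92*w^3 + 0.03*w^2 - 0.64*w - 0.15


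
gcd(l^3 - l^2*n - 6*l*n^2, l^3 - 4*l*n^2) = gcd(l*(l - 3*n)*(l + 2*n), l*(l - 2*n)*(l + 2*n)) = l^2 + 2*l*n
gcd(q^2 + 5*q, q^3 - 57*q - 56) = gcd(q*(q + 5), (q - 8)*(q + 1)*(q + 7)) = 1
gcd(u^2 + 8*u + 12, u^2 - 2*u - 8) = u + 2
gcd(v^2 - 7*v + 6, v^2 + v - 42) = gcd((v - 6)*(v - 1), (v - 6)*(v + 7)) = v - 6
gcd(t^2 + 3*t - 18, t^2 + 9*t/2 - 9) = t + 6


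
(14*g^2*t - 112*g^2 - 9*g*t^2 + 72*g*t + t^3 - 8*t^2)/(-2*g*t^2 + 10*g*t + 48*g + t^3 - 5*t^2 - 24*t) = (-7*g + t)/(t + 3)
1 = 1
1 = 1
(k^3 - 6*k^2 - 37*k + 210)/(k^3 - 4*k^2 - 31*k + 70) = (k^2 + k - 30)/(k^2 + 3*k - 10)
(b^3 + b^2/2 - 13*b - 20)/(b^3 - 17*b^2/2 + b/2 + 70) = (b + 2)/(b - 7)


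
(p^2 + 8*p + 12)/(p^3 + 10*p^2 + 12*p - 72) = (p + 2)/(p^2 + 4*p - 12)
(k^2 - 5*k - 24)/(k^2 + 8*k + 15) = (k - 8)/(k + 5)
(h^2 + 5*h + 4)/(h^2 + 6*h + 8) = (h + 1)/(h + 2)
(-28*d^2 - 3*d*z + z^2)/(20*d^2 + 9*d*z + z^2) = (-7*d + z)/(5*d + z)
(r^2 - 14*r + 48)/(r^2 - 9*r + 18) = (r - 8)/(r - 3)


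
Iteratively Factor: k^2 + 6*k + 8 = (k + 4)*(k + 2)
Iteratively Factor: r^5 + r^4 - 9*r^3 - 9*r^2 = (r)*(r^4 + r^3 - 9*r^2 - 9*r) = r*(r - 3)*(r^3 + 4*r^2 + 3*r) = r*(r - 3)*(r + 3)*(r^2 + r) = r^2*(r - 3)*(r + 3)*(r + 1)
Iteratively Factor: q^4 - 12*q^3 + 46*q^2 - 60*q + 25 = (q - 5)*(q^3 - 7*q^2 + 11*q - 5) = (q - 5)^2*(q^2 - 2*q + 1) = (q - 5)^2*(q - 1)*(q - 1)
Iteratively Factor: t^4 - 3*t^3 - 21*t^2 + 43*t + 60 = (t - 3)*(t^3 - 21*t - 20) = (t - 3)*(t + 4)*(t^2 - 4*t - 5) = (t - 3)*(t + 1)*(t + 4)*(t - 5)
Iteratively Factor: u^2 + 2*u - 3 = (u + 3)*(u - 1)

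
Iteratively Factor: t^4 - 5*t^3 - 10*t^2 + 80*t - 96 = (t - 4)*(t^3 - t^2 - 14*t + 24) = (t - 4)*(t - 3)*(t^2 + 2*t - 8) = (t - 4)*(t - 3)*(t - 2)*(t + 4)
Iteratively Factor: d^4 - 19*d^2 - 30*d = (d + 2)*(d^3 - 2*d^2 - 15*d) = (d + 2)*(d + 3)*(d^2 - 5*d) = (d - 5)*(d + 2)*(d + 3)*(d)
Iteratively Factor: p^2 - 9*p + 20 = (p - 4)*(p - 5)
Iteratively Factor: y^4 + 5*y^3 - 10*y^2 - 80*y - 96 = (y - 4)*(y^3 + 9*y^2 + 26*y + 24) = (y - 4)*(y + 2)*(y^2 + 7*y + 12) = (y - 4)*(y + 2)*(y + 4)*(y + 3)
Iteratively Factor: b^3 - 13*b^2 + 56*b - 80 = (b - 4)*(b^2 - 9*b + 20) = (b - 4)^2*(b - 5)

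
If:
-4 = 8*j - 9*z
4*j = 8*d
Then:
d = 9*z/16 - 1/4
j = 9*z/8 - 1/2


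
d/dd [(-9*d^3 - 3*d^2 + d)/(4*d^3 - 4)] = (3*d^4 - 2*d^3 + 27*d^2 + 6*d - 1)/(4*(d^6 - 2*d^3 + 1))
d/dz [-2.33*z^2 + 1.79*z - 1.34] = 1.79 - 4.66*z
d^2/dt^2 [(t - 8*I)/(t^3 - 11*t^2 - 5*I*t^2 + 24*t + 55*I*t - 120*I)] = 2*((t - 8*I)*(3*t^2 - 22*t - 10*I*t + 24 + 55*I)^2 + (-3*t^2 + 22*t + 10*I*t + (t - 8*I)*(-3*t + 11 + 5*I) - 24 - 55*I)*(t^3 - 11*t^2 - 5*I*t^2 + 24*t + 55*I*t - 120*I))/(t^3 - 11*t^2 - 5*I*t^2 + 24*t + 55*I*t - 120*I)^3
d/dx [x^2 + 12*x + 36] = 2*x + 12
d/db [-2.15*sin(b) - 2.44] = -2.15*cos(b)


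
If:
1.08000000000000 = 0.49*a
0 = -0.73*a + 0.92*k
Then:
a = 2.20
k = 1.75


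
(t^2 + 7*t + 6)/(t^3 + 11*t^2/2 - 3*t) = 2*(t + 1)/(t*(2*t - 1))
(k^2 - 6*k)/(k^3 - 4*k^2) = (k - 6)/(k*(k - 4))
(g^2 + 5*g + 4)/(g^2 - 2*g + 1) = (g^2 + 5*g + 4)/(g^2 - 2*g + 1)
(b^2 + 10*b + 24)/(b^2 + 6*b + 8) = (b + 6)/(b + 2)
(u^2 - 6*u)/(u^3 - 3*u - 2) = u*(6 - u)/(-u^3 + 3*u + 2)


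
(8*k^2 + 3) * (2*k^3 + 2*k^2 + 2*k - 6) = 16*k^5 + 16*k^4 + 22*k^3 - 42*k^2 + 6*k - 18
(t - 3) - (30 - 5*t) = 6*t - 33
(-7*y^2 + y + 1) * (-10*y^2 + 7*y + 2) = 70*y^4 - 59*y^3 - 17*y^2 + 9*y + 2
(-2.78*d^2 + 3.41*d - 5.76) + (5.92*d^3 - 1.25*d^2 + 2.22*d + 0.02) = 5.92*d^3 - 4.03*d^2 + 5.63*d - 5.74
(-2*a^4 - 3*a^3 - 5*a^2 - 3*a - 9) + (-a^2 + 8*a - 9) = -2*a^4 - 3*a^3 - 6*a^2 + 5*a - 18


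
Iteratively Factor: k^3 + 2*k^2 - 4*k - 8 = (k + 2)*(k^2 - 4) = (k - 2)*(k + 2)*(k + 2)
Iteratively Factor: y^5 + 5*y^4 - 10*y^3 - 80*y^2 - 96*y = (y + 2)*(y^4 + 3*y^3 - 16*y^2 - 48*y) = (y - 4)*(y + 2)*(y^3 + 7*y^2 + 12*y) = (y - 4)*(y + 2)*(y + 3)*(y^2 + 4*y) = (y - 4)*(y + 2)*(y + 3)*(y + 4)*(y)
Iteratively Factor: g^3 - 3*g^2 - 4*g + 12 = (g - 3)*(g^2 - 4) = (g - 3)*(g + 2)*(g - 2)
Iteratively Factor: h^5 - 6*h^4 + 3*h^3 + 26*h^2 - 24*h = (h + 2)*(h^4 - 8*h^3 + 19*h^2 - 12*h) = (h - 4)*(h + 2)*(h^3 - 4*h^2 + 3*h) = h*(h - 4)*(h + 2)*(h^2 - 4*h + 3) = h*(h - 4)*(h - 1)*(h + 2)*(h - 3)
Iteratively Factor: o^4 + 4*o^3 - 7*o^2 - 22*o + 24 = (o + 4)*(o^3 - 7*o + 6) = (o - 1)*(o + 4)*(o^2 + o - 6) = (o - 2)*(o - 1)*(o + 4)*(o + 3)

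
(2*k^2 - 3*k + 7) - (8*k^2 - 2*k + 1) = -6*k^2 - k + 6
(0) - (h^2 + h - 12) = -h^2 - h + 12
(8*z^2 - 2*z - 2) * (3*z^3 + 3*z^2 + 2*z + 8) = 24*z^5 + 18*z^4 + 4*z^3 + 54*z^2 - 20*z - 16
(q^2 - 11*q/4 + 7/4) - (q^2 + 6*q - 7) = 35/4 - 35*q/4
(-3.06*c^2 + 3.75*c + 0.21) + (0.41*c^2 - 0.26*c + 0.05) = -2.65*c^2 + 3.49*c + 0.26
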